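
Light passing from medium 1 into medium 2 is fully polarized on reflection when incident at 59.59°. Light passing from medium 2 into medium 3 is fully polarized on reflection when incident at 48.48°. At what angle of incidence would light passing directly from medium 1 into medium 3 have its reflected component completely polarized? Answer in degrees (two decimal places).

Each Brewster angle gives a ratio: n₂/n₁ = tan 59.59° = 1.7038, n₃/n₂ = tan 48.48° = 1.1295.
n₃/n₁ = 1.9244. Then tan θ_B(1→3) = n₃/n₁, so θ_B(1→3) = arctan(1.9244) = 62.54°.

θ_B ≈ 62.54°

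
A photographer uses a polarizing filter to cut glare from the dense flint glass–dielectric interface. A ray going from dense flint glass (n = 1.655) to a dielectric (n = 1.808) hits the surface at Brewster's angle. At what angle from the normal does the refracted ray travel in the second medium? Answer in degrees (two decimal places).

θ_B = arctan(n₂/n₁) = arctan(1.808/1.655) = 47.53°.
Since θ_B + θ_t = 90° at Brewster incidence, θ_t = 90° − 47.53° = 42.47°.

θ_t ≈ 42.47°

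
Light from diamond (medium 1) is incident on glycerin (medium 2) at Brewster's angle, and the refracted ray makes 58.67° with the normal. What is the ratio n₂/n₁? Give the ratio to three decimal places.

n₂/n₁ ≈ 0.609

θ_B + θ_t = 90°, so θ_B = 90° − 58.67° = 31.33°.
Then n₂/n₁ = tan θ_B = tan 31.33° = 0.609.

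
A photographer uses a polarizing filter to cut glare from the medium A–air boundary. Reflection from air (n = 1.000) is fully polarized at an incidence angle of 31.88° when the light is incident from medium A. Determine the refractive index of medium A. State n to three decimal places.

Brewster's law: tan θ_B = n₂/n₁ (light incident in medium A, refracted into air).
n₁ = n₂ / tan θ_B = 1.000 / tan 31.88° = 1.608.

n ≈ 1.608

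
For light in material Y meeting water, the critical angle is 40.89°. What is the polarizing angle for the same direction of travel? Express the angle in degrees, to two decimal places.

θ_B ≈ 33.21°

At the critical angle sin θ_c = n₂/n₁, giving n₂/n₁ = sin 40.89° = 0.6546.
Then tan θ_B = n₂/n₁ = 0.6546, so θ_B = arctan 0.6546 = 33.21°.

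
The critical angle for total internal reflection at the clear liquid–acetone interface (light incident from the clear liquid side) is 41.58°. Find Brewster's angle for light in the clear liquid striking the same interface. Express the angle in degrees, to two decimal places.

At the critical angle sin θ_c = n₂/n₁, giving n₂/n₁ = sin 41.58° = 0.6637.
Then tan θ_B = n₂/n₁ = 0.6637, so θ_B = arctan 0.6637 = 33.57°.

θ_B ≈ 33.57°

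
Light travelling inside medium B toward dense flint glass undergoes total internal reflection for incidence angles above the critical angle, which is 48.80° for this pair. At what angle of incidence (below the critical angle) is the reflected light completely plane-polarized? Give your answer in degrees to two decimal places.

θ_B ≈ 36.96°

n₂/n₁ = sin θ_c = sin 48.80° = 0.7524.
tan θ_B equals the same ratio, so θ_B = arctan(0.7524) = 36.96°.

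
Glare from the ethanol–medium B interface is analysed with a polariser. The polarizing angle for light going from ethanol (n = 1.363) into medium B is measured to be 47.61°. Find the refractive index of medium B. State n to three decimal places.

n ≈ 1.493

Full polarization of the reflected beam means tan θ_B = n₂/n₁, where n₁ is the incident medium (ethanol).
n₂ = n₁ tan θ_B = 1.363 × tan 47.61° = 1.493.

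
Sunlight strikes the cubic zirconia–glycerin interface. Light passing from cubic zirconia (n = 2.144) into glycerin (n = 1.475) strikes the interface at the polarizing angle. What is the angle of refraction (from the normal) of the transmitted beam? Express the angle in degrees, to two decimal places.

θ_t ≈ 55.47°

First find Brewster's angle: tan θ_B = 1.475/2.144 = 0.6880, giving θ_B = 34.53°.
The refracted ray is perpendicular to the reflected ray, so θ_t = 90° − θ_B = 55.47°.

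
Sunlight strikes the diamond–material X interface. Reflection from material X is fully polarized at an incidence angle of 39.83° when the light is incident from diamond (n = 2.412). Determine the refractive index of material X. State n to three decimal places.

At the Brewster angle, tan θ_B = n₂/n₁ with n₁ on the incident side (diamond) and n₂ on the transmitted side (material X).
n₂ = n₁ tan θ_B = 2.412 × tan 39.83° = 2.012.

n ≈ 2.012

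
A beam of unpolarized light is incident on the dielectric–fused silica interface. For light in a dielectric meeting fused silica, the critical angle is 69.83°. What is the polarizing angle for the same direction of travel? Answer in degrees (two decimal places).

sin θ_c = n₂/n₁, so n₂/n₁ = sin 69.83° = 0.9387.
Brewster: tan θ_B = n₂/n₁ = 0.9387.
θ_B = arctan(0.9387) = 43.19°.

θ_B ≈ 43.19°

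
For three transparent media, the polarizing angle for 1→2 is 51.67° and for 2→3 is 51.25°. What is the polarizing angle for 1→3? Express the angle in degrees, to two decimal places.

θ_B ≈ 57.60°

Each Brewster angle gives a ratio: n₂/n₁ = tan 51.67° = 1.2649, n₃/n₂ = tan 51.25° = 1.2460.
n₃/n₁ = 1.5760. Then tan θ_B(1→3) = n₃/n₁, so θ_B(1→3) = arctan(1.5760) = 57.60°.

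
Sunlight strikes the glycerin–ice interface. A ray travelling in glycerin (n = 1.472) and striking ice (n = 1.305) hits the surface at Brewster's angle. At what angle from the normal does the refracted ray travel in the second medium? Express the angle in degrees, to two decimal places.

tan θ_B = n₂/n₁ = 1.305/1.472 = 0.8865, so θ_B = 41.56°.
At Brewster's angle the reflected and refracted rays are perpendicular, so θ_t = 90° − θ_B = 90° − 41.56° = 48.44°.

θ_t ≈ 48.44°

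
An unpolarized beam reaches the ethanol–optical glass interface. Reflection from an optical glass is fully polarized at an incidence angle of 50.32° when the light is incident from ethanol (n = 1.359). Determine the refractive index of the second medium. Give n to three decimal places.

n ≈ 1.638

At Brewster's angle, tan θ_B = n₂/n₁ with n₁ on the incident side (ethanol) and n₂ on the transmitted side (an optical glass).
n₂ = n₁ tan θ_B = 1.359 × tan 50.32° = 1.638.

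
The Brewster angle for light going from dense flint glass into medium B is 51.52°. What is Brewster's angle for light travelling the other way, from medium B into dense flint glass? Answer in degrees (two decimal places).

θ_B' ≈ 38.48°

The two Brewster angles are complementary: θ_B' = 90° − θ_B = 90° − 51.52° = 38.48°.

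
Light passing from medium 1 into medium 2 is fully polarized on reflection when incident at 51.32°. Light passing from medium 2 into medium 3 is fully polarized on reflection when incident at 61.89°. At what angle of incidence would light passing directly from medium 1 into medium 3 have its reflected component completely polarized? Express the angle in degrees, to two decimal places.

θ_B ≈ 66.85°

tan θ_B(1→2) = n₂/n₁ = tan 51.32° = 1.2491.
tan θ_B(2→3) = n₃/n₂ = tan 61.89° = 1.8720.
n₃/n₁ = 2.3384. Then tan θ_B(1→3) = n₃/n₁, so θ_B(1→3) = arctan(2.3384) = 66.85°.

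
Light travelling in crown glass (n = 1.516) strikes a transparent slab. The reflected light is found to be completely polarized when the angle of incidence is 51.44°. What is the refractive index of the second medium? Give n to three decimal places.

n ≈ 1.902

At the polarizing angle, tan θ_B = n₂/n₁ with n₁ on the incident side (crown glass) and n₂ on the transmitted side (a transparent slab).
n₂ = n₁ tan θ_B = 1.516 × tan 51.44° = 1.902.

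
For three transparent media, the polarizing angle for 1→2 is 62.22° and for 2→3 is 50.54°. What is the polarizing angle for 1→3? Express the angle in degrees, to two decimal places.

n₂/n₁ = tan 62.22° = 1.8983 and n₃/n₂ = tan 50.54° = 1.2148.
n₃/n₁ = 2.3061. Then tan θ_B(1→3) = n₃/n₁, so θ_B(1→3) = arctan(2.3061) = 66.56°.

θ_B ≈ 66.56°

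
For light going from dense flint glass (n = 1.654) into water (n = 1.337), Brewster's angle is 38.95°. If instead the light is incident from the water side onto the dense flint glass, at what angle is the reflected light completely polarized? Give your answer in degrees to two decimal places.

θ_B' ≈ 51.05°

Reversing the direction swaps n₁ and n₂, so tan θ_B' = 1/tan θ_B and θ_B' = 90° − θ_B.
Hence θ_B' = 90° − 38.95° = 51.05°.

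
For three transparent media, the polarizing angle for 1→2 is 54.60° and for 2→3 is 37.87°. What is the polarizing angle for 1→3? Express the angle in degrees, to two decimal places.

n₂/n₁ = tan 54.60° = 1.4071 and n₃/n₂ = tan 37.87° = 0.7776.
So n₃/n₁ = (n₂/n₁)(n₃/n₂) = 1.4071 × 0.7776 = 1.0942.
θ_B(1→3) = arctan(1.0942) = 47.58°.

θ_B ≈ 47.58°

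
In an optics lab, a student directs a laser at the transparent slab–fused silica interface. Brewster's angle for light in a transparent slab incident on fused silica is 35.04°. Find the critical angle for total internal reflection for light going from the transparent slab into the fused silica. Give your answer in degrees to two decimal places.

n₂/n₁ = tan 35.04° = 0.7012; the critical angle satisfies sin θ_c = n₂/n₁.
θ_c = arcsin(0.7012) = 44.53°.

θ_c ≈ 44.53°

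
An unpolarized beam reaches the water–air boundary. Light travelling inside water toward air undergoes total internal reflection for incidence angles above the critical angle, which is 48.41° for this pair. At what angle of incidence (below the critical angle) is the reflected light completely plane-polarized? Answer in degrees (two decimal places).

θ_B ≈ 36.79°

At the critical angle sin θ_c = n₂/n₁, giving n₂/n₁ = sin 48.41° = 0.7479.
Then tan θ_B = n₂/n₁ = 0.7479, so θ_B = arctan 0.7479 = 36.79°.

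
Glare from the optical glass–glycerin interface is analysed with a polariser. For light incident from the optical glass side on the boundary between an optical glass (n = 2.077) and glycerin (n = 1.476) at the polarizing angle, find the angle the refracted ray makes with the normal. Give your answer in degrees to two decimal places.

θ_t ≈ 54.60°

First find Brewster's angle: tan θ_B = 1.476/2.077 = 0.7106, giving θ_B = 35.40°.
Since θ_B + θ_t = 90° at Brewster incidence, θ_t = 90° − 35.40° = 54.60°.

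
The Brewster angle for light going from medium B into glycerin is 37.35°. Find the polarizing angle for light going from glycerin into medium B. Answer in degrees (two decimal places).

tan θ_B' = n₁/n₂ = 1/tan θ_B, so θ_B' = 90° − θ_B.
θ_B' = 90° − 37.35° = 52.65°.

θ_B' ≈ 52.65°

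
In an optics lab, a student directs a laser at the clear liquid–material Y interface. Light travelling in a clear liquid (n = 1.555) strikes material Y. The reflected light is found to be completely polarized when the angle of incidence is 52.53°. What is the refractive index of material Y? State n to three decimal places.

n ≈ 2.029

Brewster's law: tan θ_B = n₂/n₁ (light incident in a clear liquid, refracted into material Y).
n₂ = n₁ tan θ_B = 1.555 × tan 52.53° = 2.029.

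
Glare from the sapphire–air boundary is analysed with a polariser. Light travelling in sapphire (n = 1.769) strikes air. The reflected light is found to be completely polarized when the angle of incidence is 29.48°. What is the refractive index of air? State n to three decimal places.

n ≈ 1.000

Brewster's law: tan θ_B = n₂/n₁ (light incident in sapphire, refracted into air).
n₂ = n₁ tan θ_B = 1.769 × tan 29.48° = 1.000.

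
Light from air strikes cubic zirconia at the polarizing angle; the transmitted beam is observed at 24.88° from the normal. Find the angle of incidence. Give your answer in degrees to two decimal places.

At Brewster's angle the reflected and refracted rays are perpendicular, so θ_B + θ_t = 90°.
θ_B = 90° − 24.88° = 65.12°.

θ_B ≈ 65.12°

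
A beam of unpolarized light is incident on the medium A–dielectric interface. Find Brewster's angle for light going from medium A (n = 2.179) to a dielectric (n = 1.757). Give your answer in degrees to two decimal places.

θ_B ≈ 38.88°

Here n₂/n₁ = 1.757/2.179 = 0.8063, and Brewster's law gives tan θ_B = n₂/n₁.
θ_B = arctan(0.8063) = 38.88°.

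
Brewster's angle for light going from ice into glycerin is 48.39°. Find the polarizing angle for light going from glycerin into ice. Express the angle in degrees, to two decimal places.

θ_B' ≈ 41.61°

tan θ_B' = n₁/n₂ = 1/tan θ_B, so θ_B' = 90° − θ_B.
θ_B' = 90° − 48.39° = 41.61°.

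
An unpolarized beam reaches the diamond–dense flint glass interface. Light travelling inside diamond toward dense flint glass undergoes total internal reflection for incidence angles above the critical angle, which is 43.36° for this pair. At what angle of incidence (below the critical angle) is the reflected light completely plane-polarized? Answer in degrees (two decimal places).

θ_B ≈ 34.47°

At the critical angle sin θ_c = n₂/n₁, giving n₂/n₁ = sin 43.36° = 0.6866.
Then tan θ_B = n₂/n₁ = 0.6866, so θ_B = arctan 0.6866 = 34.47°.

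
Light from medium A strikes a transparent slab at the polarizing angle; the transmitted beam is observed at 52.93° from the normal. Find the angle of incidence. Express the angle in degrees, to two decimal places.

Brewster's condition makes the reflected and refracted beams perpendicular: θ_B + θ_t = 90°.
So θ_B = 90° − θ_t = 90° − 52.93° = 37.07°.

θ_B ≈ 37.07°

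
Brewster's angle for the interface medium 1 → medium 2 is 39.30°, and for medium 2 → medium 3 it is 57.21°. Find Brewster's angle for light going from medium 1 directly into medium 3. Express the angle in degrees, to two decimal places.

θ_B ≈ 51.79°

n₂/n₁ = tan 39.30° = 0.8185 and n₃/n₂ = tan 57.21° = 1.5523.
So n₃/n₁ = (n₂/n₁)(n₃/n₂) = 0.8185 × 1.5523 = 1.2705.
θ_B(1→3) = arctan(1.2705) = 51.79°.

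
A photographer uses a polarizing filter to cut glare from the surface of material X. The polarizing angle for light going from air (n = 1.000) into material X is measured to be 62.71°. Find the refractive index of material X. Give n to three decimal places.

Brewster's law: tan θ_B = n₂/n₁ (light incident in air, refracted into material X).
n₂ = n₁ tan θ_B = 1.000 × tan 62.71° = 1.938.

n ≈ 1.938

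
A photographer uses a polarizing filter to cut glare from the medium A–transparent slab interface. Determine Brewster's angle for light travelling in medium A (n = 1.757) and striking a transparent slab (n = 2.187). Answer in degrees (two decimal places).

Here n₂/n₁ = 2.187/1.757 = 1.2447, and Brewster's law gives tan θ_B = n₂/n₁. Taking the arctangent, θ_B = 51.22°.

θ_B ≈ 51.22°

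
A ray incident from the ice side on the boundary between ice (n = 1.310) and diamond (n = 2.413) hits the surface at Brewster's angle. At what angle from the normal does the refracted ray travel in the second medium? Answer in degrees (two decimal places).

θ_t ≈ 28.50°

First find Brewster's angle: tan θ_B = 2.413/1.310 = 1.8420, giving θ_B = 61.50°.
Since θ_B + θ_t = 90° at Brewster incidence, θ_t = 90° − 61.50° = 28.50°.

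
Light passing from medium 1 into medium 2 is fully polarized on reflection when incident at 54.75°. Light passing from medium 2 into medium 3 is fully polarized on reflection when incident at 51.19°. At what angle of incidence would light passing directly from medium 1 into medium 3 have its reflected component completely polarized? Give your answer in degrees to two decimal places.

tan θ_B(1→2) = n₂/n₁ = tan 54.75° = 1.4150.
tan θ_B(2→3) = n₃/n₂ = tan 51.19° = 1.2433.
n₃/n₁ = 1.7592. Then tan θ_B(1→3) = n₃/n₁, so θ_B(1→3) = arctan(1.7592) = 60.38°.

θ_B ≈ 60.38°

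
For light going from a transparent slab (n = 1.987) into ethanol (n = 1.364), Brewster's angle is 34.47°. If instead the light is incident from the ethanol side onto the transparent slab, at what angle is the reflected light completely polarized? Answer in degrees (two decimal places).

θ_B' ≈ 55.53°

Reversing the direction swaps n₁ and n₂, so tan θ_B' = 1/tan θ_B and θ_B' = 90° − θ_B.
Hence θ_B' = 90° − 34.47° = 55.53°.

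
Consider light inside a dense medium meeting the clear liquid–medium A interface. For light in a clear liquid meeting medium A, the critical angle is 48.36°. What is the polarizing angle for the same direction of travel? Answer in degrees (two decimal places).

sin θ_c = n₂/n₁, so n₂/n₁ = sin 48.36° = 0.7473.
Brewster: tan θ_B = n₂/n₁ = 0.7473.
θ_B = arctan(0.7473) = 36.77°.

θ_B ≈ 36.77°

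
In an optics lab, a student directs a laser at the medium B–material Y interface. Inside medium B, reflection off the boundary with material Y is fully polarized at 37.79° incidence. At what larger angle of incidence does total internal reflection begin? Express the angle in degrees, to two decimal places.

From Brewster, n₂/n₁ = tan θ_B = tan 37.79° = 0.7754.
Then sin θ_c = n₂/n₁ = 0.7754, so θ_c = arcsin 0.7754 = 50.84°.

θ_c ≈ 50.84°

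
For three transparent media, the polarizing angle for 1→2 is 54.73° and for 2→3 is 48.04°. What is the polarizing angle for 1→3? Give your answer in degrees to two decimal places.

θ_B ≈ 57.55°

tan θ_B(1→2) = n₂/n₁ = tan 54.73° = 1.4139.
tan θ_B(2→3) = n₃/n₂ = tan 48.04° = 1.1122.
So n₃/n₁ = (n₂/n₁)(n₃/n₂) = 1.4139 × 1.1122 = 1.5725.
θ_B(1→3) = arctan(1.5725) = 57.55°.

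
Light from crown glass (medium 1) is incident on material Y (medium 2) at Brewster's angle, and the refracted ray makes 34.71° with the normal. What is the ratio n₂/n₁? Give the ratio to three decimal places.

n₂/n₁ ≈ 1.444

θ_B + θ_t = 90°, so θ_B = 90° − 34.71° = 55.29°.
tan θ_B = n₂/n₁, so n₂/n₁ = tan 55.29° = 1.444.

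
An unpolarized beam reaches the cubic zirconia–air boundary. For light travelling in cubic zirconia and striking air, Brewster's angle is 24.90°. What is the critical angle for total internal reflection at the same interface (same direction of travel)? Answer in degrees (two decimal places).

θ_c ≈ 27.66°

tan θ_B = n₂/n₁ = tan 24.90° = 0.4642.
Total internal reflection: sin θ_c = n₂/n₁ = 0.4642.
θ_c = arcsin(0.4642) = 27.66°.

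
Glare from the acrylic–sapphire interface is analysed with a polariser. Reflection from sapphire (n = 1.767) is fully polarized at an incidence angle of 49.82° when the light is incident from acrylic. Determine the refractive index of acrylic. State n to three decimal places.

Full polarization of the reflected beam means tan θ_B = n₂/n₁, where n₁ is the incident medium (acrylic).
n₁ = n₂ / tan θ_B = 1.767 / tan 49.82° = 1.492.

n ≈ 1.492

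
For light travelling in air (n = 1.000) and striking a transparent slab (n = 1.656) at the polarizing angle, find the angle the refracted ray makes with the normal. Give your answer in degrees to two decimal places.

θ_t ≈ 31.13°

First find Brewster's angle: tan θ_B = 1.656/1.000 = 1.6560, giving θ_B = 58.87°.
At Brewster's angle the reflected and refracted rays are perpendicular, so θ_t = 90° − θ_B = 90° − 58.87° = 31.13°.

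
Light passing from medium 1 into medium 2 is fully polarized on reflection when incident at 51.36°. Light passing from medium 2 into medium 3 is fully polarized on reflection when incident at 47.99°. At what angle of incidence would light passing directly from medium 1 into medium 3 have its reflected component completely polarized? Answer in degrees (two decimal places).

tan θ_B(1→2) = n₂/n₁ = tan 51.36° = 1.2509.
tan θ_B(2→3) = n₃/n₂ = tan 47.99° = 1.1102.
So n₃/n₁ = (n₂/n₁)(n₃/n₂) = 1.2509 × 1.1102 = 1.3888.
θ_B(1→3) = arctan(1.3888) = 54.24°.

θ_B ≈ 54.24°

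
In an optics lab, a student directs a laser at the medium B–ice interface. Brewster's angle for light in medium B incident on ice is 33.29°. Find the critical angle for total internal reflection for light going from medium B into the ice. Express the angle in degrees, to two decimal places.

n₂/n₁ = tan 33.29° = 0.6566; the critical angle satisfies sin θ_c = n₂/n₁.
θ_c = arcsin(0.6566) = 41.04°.

θ_c ≈ 41.04°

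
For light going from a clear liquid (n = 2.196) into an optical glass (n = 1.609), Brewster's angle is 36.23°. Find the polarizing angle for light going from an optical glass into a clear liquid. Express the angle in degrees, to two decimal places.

θ_B' ≈ 53.77°

Reversing the direction swaps n₁ and n₂, so tan θ_B' = 1/tan θ_B and θ_B' = 90° − θ_B.
Hence θ_B' = 90° − 36.23° = 53.77°.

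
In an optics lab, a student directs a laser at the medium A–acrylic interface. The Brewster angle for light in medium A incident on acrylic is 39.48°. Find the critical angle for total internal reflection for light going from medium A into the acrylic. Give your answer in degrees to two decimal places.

θ_c ≈ 55.46°

tan θ_B = n₂/n₁ = tan 39.48° = 0.8238.
Total internal reflection: sin θ_c = n₂/n₁ = 0.8238.
θ_c = arcsin(0.8238) = 55.46°.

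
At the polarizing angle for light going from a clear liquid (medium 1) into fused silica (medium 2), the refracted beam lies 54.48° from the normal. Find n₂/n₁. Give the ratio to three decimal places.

n₂/n₁ ≈ 0.714

θ_B + θ_t = 90°, so θ_B = 90° − 54.48° = 35.52°.
tan θ_B = n₂/n₁, so n₂/n₁ = tan 35.52° = 0.714.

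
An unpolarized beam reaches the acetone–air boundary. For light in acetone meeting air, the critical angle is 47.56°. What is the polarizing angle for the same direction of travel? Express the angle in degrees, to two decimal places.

θ_B ≈ 36.43°

At the critical angle sin θ_c = n₂/n₁, giving n₂/n₁ = sin 47.56° = 0.7380.
Then tan θ_B = n₂/n₁ = 0.7380, so θ_B = arctan 0.7380 = 36.43°.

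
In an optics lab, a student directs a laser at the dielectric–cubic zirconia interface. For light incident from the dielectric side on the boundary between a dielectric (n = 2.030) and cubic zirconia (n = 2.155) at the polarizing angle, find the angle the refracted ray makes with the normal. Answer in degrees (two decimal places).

θ_t ≈ 43.29°

First find Brewster's angle: tan θ_B = 2.155/2.030 = 1.0616, giving θ_B = 46.71°.
The refracted ray is perpendicular to the reflected ray, so θ_t = 90° − θ_B = 43.29°.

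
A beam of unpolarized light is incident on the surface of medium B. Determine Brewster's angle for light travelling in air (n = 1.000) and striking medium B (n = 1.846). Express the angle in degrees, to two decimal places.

θ_B ≈ 61.56°

Brewster's condition: tan θ_B = n₂/n₁ = 1.846/1.000 = 1.8460.
θ_B = arctan(1.8460) = 61.56°.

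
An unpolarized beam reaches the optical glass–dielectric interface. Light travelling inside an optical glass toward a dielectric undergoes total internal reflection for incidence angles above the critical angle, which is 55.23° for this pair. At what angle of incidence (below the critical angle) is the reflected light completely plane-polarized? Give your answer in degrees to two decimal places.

At the critical angle sin θ_c = n₂/n₁, giving n₂/n₁ = sin 55.23° = 0.8214.
Then tan θ_B = n₂/n₁ = 0.8214, so θ_B = arctan 0.8214 = 39.40°.

θ_B ≈ 39.40°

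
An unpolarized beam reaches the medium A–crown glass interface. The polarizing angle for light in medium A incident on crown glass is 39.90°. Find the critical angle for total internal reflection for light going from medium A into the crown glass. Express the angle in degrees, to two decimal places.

tan θ_B = n₂/n₁ = tan 39.90° = 0.8361.
Total internal reflection: sin θ_c = n₂/n₁ = 0.8361.
θ_c = arcsin(0.8361) = 56.73°.

θ_c ≈ 56.73°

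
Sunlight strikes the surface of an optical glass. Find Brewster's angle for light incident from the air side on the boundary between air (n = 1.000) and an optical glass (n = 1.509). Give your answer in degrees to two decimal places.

Brewster's condition: tan θ_B = n₂/n₁ = 1.509/1.000 = 1.5090.
θ_B = arctan(1.5090) = 56.47°.

θ_B ≈ 56.47°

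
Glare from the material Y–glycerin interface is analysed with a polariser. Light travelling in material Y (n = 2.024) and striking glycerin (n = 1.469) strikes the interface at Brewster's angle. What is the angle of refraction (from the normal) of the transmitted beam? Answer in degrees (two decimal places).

tan θ_B = n₂/n₁ = 1.469/2.024 = 0.7258, so θ_B = 35.97°.
Since θ_B + θ_t = 90° at Brewster incidence, θ_t = 90° − 35.97° = 54.03°.

θ_t ≈ 54.03°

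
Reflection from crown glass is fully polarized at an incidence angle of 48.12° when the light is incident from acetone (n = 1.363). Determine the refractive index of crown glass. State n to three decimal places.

n ≈ 1.520

Brewster's law: tan θ_B = n₂/n₁ (light incident in acetone, refracted into crown glass).
n₂ = n₁ tan θ_B = 1.363 × tan 48.12° = 1.520.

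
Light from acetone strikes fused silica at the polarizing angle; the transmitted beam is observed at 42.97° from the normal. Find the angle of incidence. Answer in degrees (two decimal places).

At Brewster's angle the reflected and refracted rays are perpendicular, so θ_B + θ_t = 90°.
So θ_B = 90° − θ_t = 90° − 42.97° = 47.03°.

θ_B ≈ 47.03°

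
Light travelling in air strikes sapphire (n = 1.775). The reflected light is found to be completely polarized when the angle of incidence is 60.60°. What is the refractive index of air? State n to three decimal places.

n ≈ 1.000

Full polarization of the reflected beam means tan θ_B = n₂/n₁, where n₁ is the incident medium (air).
n₁ = n₂ / tan θ_B = 1.775 / tan 60.60° = 1.000.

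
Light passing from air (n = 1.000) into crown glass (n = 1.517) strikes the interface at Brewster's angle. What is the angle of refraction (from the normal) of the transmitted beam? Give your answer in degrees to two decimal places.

θ_t ≈ 33.39°

First find Brewster's angle: tan θ_B = 1.517/1.000 = 1.5170, giving θ_B = 56.61°.
The refracted ray is perpendicular to the reflected ray, so θ_t = 90° − θ_B = 33.39°.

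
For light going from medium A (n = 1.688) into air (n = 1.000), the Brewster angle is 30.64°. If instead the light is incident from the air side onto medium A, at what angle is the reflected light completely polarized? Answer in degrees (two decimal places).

The two Brewster angles are complementary: θ_B' = 90° − θ_B = 90° − 30.64° = 59.36°.

θ_B' ≈ 59.36°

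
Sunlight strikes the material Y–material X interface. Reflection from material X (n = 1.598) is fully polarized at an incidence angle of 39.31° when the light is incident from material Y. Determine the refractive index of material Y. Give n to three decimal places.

n ≈ 1.952

Brewster's law: tan θ_B = n₂/n₁ (light incident in material Y, refracted into material X).
n₁ = n₂ / tan θ_B = 1.598 / tan 39.31° = 1.952.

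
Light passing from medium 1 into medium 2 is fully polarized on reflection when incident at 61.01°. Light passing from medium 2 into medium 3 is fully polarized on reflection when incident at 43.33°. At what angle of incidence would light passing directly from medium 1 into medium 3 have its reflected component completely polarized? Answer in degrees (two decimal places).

Each Brewster angle gives a ratio: n₂/n₁ = tan 61.01° = 1.8048, n₃/n₂ = tan 43.33° = 0.9433.
So n₃/n₁ = (n₂/n₁)(n₃/n₂) = 1.8048 × 0.9433 = 1.7025.
θ_B(1→3) = arctan(1.7025) = 59.57°.

θ_B ≈ 59.57°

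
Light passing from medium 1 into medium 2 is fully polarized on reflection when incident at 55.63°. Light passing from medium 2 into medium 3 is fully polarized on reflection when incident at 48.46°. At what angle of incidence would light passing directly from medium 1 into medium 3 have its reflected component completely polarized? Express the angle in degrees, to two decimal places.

θ_B ≈ 58.79°

tan θ_B(1→2) = n₂/n₁ = tan 55.63° = 1.4621.
tan θ_B(2→3) = n₃/n₂ = tan 48.46° = 1.1287.
So n₃/n₁ = (n₂/n₁)(n₃/n₂) = 1.4621 × 1.1287 = 1.6503.
θ_B(1→3) = arctan(1.6503) = 58.79°.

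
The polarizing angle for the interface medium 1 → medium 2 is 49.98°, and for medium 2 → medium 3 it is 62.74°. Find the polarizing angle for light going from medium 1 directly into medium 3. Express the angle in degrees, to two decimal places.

Each Brewster angle gives a ratio: n₂/n₁ = tan 49.98° = 1.1909, n₃/n₂ = tan 62.74° = 1.9408.
n₃/n₁ = 2.3113. Then tan θ_B(1→3) = n₃/n₁, so θ_B(1→3) = arctan(2.3113) = 66.60°.

θ_B ≈ 66.60°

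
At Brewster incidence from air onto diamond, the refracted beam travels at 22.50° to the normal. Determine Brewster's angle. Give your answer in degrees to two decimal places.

θ_B ≈ 67.50°

Since the reflected and refracted rays are at right angles at the polarizing angle, θ_B + θ_t = 90°.
θ_B = 90° − 22.50° = 67.50°.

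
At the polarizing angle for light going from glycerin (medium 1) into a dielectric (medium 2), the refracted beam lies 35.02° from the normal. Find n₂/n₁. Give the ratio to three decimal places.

n₂/n₁ ≈ 1.427

At Brewster incidence θ_B = 90° − θ_t = 90° − 35.02° = 54.98°.
tan θ_B = n₂/n₁, so n₂/n₁ = tan 54.98° = 1.427.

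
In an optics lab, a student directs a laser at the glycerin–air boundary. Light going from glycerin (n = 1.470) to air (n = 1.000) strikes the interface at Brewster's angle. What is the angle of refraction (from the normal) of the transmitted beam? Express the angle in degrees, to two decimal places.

tan θ_B = n₂/n₁ = 1.000/1.470 = 0.6803, so θ_B = 34.23°.
At Brewster's angle the reflected and refracted rays are perpendicular, so θ_t = 90° − θ_B = 90° − 34.23° = 55.77°.

θ_t ≈ 55.77°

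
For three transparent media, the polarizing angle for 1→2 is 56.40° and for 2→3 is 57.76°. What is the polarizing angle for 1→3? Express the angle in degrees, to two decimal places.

θ_B ≈ 67.26°

tan θ_B(1→2) = n₂/n₁ = tan 56.40° = 1.5051.
tan θ_B(2→3) = n₃/n₂ = tan 57.76° = 1.5855.
So n₃/n₁ = (n₂/n₁)(n₃/n₂) = 1.5051 × 1.5855 = 2.3864.
θ_B(1→3) = arctan(2.3864) = 67.26°.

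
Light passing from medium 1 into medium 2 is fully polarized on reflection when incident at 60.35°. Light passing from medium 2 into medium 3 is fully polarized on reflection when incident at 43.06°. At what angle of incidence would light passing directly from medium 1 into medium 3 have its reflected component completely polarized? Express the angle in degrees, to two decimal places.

Each Brewster angle gives a ratio: n₂/n₁ = tan 60.35° = 1.7567, n₃/n₂ = tan 43.06° = 0.9345.
So n₃/n₁ = (n₂/n₁)(n₃/n₂) = 1.7567 × 0.9345 = 1.6416.
θ_B(1→3) = arctan(1.6416) = 58.65°.

θ_B ≈ 58.65°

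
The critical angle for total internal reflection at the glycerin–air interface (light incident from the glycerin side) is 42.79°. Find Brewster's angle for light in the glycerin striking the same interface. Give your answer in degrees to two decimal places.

At the critical angle sin θ_c = n₂/n₁, giving n₂/n₁ = sin 42.79° = 0.6793.
Then tan θ_B = n₂/n₁ = 0.6793, so θ_B = arctan 0.6793 = 34.19°.

θ_B ≈ 34.19°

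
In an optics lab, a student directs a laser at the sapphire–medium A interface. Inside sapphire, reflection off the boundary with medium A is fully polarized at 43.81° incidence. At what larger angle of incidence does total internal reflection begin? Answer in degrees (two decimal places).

From Brewster, n₂/n₁ = tan θ_B = tan 43.81° = 0.9593.
Then sin θ_c = n₂/n₁ = 0.9593, so θ_c = arcsin 0.9593 = 73.60°.

θ_c ≈ 73.60°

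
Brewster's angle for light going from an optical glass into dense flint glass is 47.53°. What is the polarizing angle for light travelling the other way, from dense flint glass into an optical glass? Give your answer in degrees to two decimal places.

θ_B' ≈ 42.47°

Reversing the direction swaps n₁ and n₂, so tan θ_B' = 1/tan θ_B and θ_B' = 90° − θ_B.
Hence θ_B' = 90° − 47.53° = 42.47°.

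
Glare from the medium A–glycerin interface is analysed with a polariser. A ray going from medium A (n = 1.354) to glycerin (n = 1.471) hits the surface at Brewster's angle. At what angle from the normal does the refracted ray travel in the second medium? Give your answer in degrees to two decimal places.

θ_B = arctan(n₂/n₁) = arctan(1.471/1.354) = 47.37°.
At Brewster's angle the reflected and refracted rays are perpendicular, so θ_t = 90° − θ_B = 90° − 47.37° = 42.63°.

θ_t ≈ 42.63°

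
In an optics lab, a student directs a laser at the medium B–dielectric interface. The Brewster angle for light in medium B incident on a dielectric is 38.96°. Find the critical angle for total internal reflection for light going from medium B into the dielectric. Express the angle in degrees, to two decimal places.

θ_c ≈ 53.96°

From Brewster, n₂/n₁ = tan θ_B = tan 38.96° = 0.8086.
Then sin θ_c = n₂/n₁ = 0.8086, so θ_c = arcsin 0.8086 = 53.96°.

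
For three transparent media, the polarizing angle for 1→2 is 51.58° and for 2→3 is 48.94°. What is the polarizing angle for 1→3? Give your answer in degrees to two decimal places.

θ_B ≈ 55.36°

n₂/n₁ = tan 51.58° = 1.2608 and n₃/n₂ = tan 48.94° = 1.1479.
n₃/n₁ = 1.4473. Then tan θ_B(1→3) = n₃/n₁, so θ_B(1→3) = arctan(1.4473) = 55.36°.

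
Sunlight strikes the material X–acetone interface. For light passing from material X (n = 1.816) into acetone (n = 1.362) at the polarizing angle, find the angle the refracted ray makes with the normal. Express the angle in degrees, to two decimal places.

θ_t ≈ 53.13°

tan θ_B = n₂/n₁ = 1.362/1.816 = 0.7500, so θ_B = 36.87°.
Since θ_B + θ_t = 90° at Brewster incidence, θ_t = 90° − 36.87° = 53.13°.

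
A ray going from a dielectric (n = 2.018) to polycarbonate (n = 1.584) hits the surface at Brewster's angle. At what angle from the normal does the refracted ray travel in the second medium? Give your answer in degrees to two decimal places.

θ_t ≈ 51.87°

tan θ_B = n₂/n₁ = 1.584/2.018 = 0.7849, so θ_B = 38.13°.
At Brewster's angle the reflected and refracted rays are perpendicular, so θ_t = 90° − θ_B = 90° − 38.13° = 51.87°.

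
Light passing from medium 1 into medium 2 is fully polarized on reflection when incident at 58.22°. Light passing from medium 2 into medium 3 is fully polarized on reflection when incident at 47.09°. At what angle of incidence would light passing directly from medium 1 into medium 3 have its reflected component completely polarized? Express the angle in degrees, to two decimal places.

n₂/n₁ = tan 58.22° = 1.6141 and n₃/n₂ = tan 47.09° = 1.0758.
n₃/n₁ = 1.7364. Then tan θ_B(1→3) = n₃/n₁, so θ_B(1→3) = arctan(1.7364) = 60.06°.

θ_B ≈ 60.06°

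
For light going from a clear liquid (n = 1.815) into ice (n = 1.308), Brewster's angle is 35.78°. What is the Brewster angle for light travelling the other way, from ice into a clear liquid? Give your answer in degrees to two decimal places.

tan θ_B' = n₁/n₂ = 1/tan θ_B, so θ_B' = 90° − θ_B.
θ_B' = 90° − 35.78° = 54.22°.

θ_B' ≈ 54.22°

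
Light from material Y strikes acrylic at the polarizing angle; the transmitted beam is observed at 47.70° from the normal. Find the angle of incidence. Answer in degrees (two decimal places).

Brewster's condition makes the reflected and refracted beams perpendicular: θ_B + θ_t = 90°.
θ_B = 90° − 47.70° = 42.30°.

θ_B ≈ 42.30°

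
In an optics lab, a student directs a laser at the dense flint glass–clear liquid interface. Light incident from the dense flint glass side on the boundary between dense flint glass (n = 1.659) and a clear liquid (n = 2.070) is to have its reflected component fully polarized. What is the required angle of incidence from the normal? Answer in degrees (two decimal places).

tan θ_B = n₂/n₁ = 2.070/1.659 = 1.2477. Taking the arctangent, θ_B = 51.29°.

θ_B ≈ 51.29°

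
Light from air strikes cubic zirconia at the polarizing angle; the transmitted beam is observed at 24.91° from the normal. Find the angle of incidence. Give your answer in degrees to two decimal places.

θ_B ≈ 65.09°

Since the reflected and refracted rays are at right angles at the polarizing angle, θ_B + θ_t = 90°.
θ_B = 90° − 24.91° = 65.09°.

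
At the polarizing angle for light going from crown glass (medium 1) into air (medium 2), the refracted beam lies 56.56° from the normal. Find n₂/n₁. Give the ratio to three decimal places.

θ_B + θ_t = 90°, so θ_B = 90° − 56.56° = 33.44°.
Then n₂/n₁ = tan θ_B = tan 33.44° = 0.660.

n₂/n₁ ≈ 0.660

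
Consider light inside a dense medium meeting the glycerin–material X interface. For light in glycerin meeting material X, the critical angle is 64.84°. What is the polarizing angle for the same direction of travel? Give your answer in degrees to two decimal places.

sin θ_c = n₂/n₁, so n₂/n₁ = sin 64.84° = 0.9051.
Brewster: tan θ_B = n₂/n₁ = 0.9051.
θ_B = arctan(0.9051) = 42.15°.

θ_B ≈ 42.15°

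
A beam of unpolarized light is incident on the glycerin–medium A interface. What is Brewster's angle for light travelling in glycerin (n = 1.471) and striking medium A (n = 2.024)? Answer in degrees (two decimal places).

The reflected p-component vanishes when tan θ_B = n₂/n₁.
Brewster's condition: tan θ_B = n₂/n₁ = 2.024/1.471 = 1.3759.
θ_B = arctan(1.3759) = 53.99°.

θ_B ≈ 53.99°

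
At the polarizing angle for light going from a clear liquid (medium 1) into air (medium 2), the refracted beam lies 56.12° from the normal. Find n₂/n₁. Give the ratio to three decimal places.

At Brewster incidence θ_B = 90° − θ_t = 90° − 56.12° = 33.88°.
Then n₂/n₁ = tan θ_B = tan 33.88° = 0.671.

n₂/n₁ ≈ 0.671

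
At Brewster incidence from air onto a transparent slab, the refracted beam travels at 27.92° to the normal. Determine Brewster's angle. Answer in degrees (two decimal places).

Brewster's condition makes the reflected and refracted beams perpendicular: θ_B + θ_t = 90°.
So θ_B = 90° − θ_t = 90° − 27.92° = 62.08°.

θ_B ≈ 62.08°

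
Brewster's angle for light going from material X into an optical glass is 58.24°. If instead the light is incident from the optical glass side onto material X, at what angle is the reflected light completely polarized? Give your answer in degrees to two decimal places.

θ_B' ≈ 31.76°

The two Brewster angles are complementary: θ_B' = 90° − θ_B = 90° − 58.24° = 31.76°.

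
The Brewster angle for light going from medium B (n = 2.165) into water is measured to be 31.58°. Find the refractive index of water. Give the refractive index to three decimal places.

Brewster's law: tan θ_B = n₂/n₁ (light incident in medium B, refracted into water).
n₂ = n₁ tan θ_B = 2.165 × tan 31.58° = 1.331.

n ≈ 1.331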